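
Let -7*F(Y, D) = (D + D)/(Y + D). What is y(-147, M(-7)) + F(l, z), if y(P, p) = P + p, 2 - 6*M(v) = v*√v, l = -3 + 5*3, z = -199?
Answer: -577154/3927 + 7*I*√7/6 ≈ -146.97 + 3.0867*I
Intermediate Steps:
l = 12 (l = -3 + 15 = 12)
M(v) = ⅓ - v^(3/2)/6 (M(v) = ⅓ - v*√v/6 = ⅓ - v^(3/2)/6)
F(Y, D) = -2*D/(7*(D + Y)) (F(Y, D) = -(D + D)/(7*(Y + D)) = -2*D/(7*(D + Y)))
y(-147, M(-7)) + F(l, z) = (-147 + (⅓ - (-7)*I*√7/6)) - 2*(-199)/(7*(-199) + 7*12) = (-147 + (⅓ - (-7)*I*√7/6)) - 2*(-199)/(-1393 + 84) = (-147 + (⅓ + 7*I*√7/6)) - 2*(-199)/(-1309) = (-440/3 + 7*I*√7/6) - 2*(-199)*(-1/1309) = (-440/3 + 7*I*√7/6) - 398/1309 = -577154/3927 + 7*I*√7/6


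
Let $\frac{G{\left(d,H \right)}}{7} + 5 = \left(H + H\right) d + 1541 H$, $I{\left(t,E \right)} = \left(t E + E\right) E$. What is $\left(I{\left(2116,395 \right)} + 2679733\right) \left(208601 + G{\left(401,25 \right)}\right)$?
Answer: $205981312576878$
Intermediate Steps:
$I{\left(t,E \right)} = E \left(E + E t\right)$ ($I{\left(t,E \right)} = \left(E t + E\right) E = \left(E + E t\right) E = E \left(E + E t\right)$)
$G{\left(d,H \right)} = -35 + 10787 H + 14 H d$ ($G{\left(d,H \right)} = -35 + 7 \left(\left(H + H\right) d + 1541 H\right) = -35 + 7 \left(2 H d + 1541 H\right) = -35 + 7 \left(1541 H + 2 H d\right) = -35 + \left(10787 H + 14 H d\right) = -35 + 10787 H + 14 H d$)
$\left(I{\left(2116,395 \right)} + 2679733\right) \left(208601 + G{\left(401,25 \right)}\right) = \left(395^{2} \left(1 + 2116\right) + 2679733\right) \left(208601 + \left(-35 + 10787 \cdot 25 + 14 \cdot 25 \cdot 401\right)\right) = \left(156025 \cdot 2117 + 2679733\right) \left(208601 + \left(-35 + 269675 + 140350\right)\right) = \left(330304925 + 2679733\right) \left(208601 + 409990\right) = 332984658 \cdot 618591 = 205981312576878$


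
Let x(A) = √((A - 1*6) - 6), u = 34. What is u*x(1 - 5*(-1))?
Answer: 34*I*√6 ≈ 83.283*I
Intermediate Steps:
x(A) = √(-12 + A) (x(A) = √((A - 6) - 6) = √((-6 + A) - 6) = √(-12 + A))
u*x(1 - 5*(-1)) = 34*√(-12 + (1 - 5*(-1))) = 34*√(-12 + (1 + 5)) = 34*√(-12 + 6) = 34*√(-6) = 34*(I*√6) = 34*I*√6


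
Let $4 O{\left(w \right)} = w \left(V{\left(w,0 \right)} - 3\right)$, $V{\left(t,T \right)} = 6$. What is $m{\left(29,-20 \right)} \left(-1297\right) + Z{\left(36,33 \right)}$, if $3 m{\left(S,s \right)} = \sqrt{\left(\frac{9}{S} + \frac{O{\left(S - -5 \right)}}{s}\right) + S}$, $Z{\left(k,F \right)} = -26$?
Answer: $-26 - \frac{1297 \sqrt{9431090}}{1740} \approx -2315.1$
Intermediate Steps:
$O{\left(w \right)} = \frac{3 w}{4}$ ($O{\left(w \right)} = \frac{w \left(6 - 3\right)}{4} = \frac{w 3}{4} = \frac{3 w}{4}$)
$m{\left(S,s \right)} = \frac{\sqrt{S + \frac{9}{S} + \frac{\frac{15}{4} + \frac{3 S}{4}}{s}}}{3}$ ($m{\left(S,s \right)} = \frac{\sqrt{\left(\frac{9}{S} + \frac{\frac{3}{4} \left(S - -5\right)}{s}\right) + S}}{3} = \frac{\sqrt{\left(\frac{9}{S} + \frac{\frac{3}{4} \left(S + 5\right)}{s}\right) + S}}{3} = \frac{\sqrt{\left(\frac{9}{S} + \frac{\frac{3}{4} \left(5 + S\right)}{s}\right) + S}}{3} = \frac{\sqrt{\left(\frac{9}{S} + \frac{\frac{15}{4} + \frac{3 S}{4}}{s}\right) + S}}{3} = \frac{\sqrt{S + \frac{9}{S} + \frac{\frac{15}{4} + \frac{3 S}{4}}{s}}}{3}$)
$m{\left(29,-20 \right)} \left(-1297\right) + Z{\left(36,33 \right)} = \frac{\sqrt{4 \cdot 29 + \frac{15}{-20} + \frac{36}{29} + 3 \cdot 29 \frac{1}{-20}}}{6} \left(-1297\right) - 26 = \frac{\sqrt{116 + 15 \left(- \frac{1}{20}\right) + 36 \cdot \frac{1}{29} + 3 \cdot 29 \left(- \frac{1}{20}\right)}}{6} \left(-1297\right) - 26 = \frac{\sqrt{116 - \frac{3}{4} + \frac{36}{29} - \frac{87}{20}}}{6} \left(-1297\right) - 26 = \frac{\sqrt{\frac{32521}{290}}}{6} \left(-1297\right) - 26 = \frac{\frac{1}{290} \sqrt{9431090}}{6} \left(-1297\right) - 26 = \frac{\sqrt{9431090}}{1740} \left(-1297\right) - 26 = - \frac{1297 \sqrt{9431090}}{1740} - 26 = -26 - \frac{1297 \sqrt{9431090}}{1740}$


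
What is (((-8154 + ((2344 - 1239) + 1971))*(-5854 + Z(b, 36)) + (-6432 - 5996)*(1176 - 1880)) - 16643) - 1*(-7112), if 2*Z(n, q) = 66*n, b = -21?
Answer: 41985447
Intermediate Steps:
Z(n, q) = 33*n (Z(n, q) = (66*n)/2 = 33*n)
(((-8154 + ((2344 - 1239) + 1971))*(-5854 + Z(b, 36)) + (-6432 - 5996)*(1176 - 1880)) - 16643) - 1*(-7112) = (((-8154 + ((2344 - 1239) + 1971))*(-5854 + 33*(-21)) + (-6432 - 5996)*(1176 - 1880)) - 16643) - 1*(-7112) = (((-8154 + (1105 + 1971))*(-5854 - 693) - 12428*(-704)) - 16643) + 7112 = (((-8154 + 3076)*(-6547) + 8749312) - 16643) + 7112 = ((-5078*(-6547) + 8749312) - 16643) + 7112 = ((33245666 + 8749312) - 16643) + 7112 = (41994978 - 16643) + 7112 = 41978335 + 7112 = 41985447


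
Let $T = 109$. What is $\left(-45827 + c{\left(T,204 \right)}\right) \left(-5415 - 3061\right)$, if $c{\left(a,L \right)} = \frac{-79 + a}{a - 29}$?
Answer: $\frac{776852947}{2} \approx 3.8843 \cdot 10^{8}$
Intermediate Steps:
$c{\left(a,L \right)} = \frac{-79 + a}{-29 + a}$
$\left(-45827 + c{\left(T,204 \right)}\right) \left(-5415 - 3061\right) = \left(-45827 + \frac{-79 + 109}{-29 + 109}\right) \left(-5415 - 3061\right) = \left(-45827 + \frac{1}{80} \cdot 30\right) \left(-8476\right) = \left(-45827 + \frac{3}{8}\right) \left(-8476\right) = \left(- \frac{366613}{8}\right) \left(-8476\right) = \frac{776852947}{2}$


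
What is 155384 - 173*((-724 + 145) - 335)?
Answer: 313506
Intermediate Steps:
155384 - 173*((-724 + 145) - 335) = 155384 - 173*(-579 - 335) = 155384 - 173*(-914) = 155384 + 158122 = 313506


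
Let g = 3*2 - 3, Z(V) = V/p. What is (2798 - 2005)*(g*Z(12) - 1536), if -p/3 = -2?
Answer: -1213290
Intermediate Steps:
p = 6 (p = -3*(-2) = 6)
Z(V) = V/6
g = 3 (g = 6 - 3 = 3)
(2798 - 2005)*(g*Z(12) - 1536) = (2798 - 2005)*(3*((⅙)*12) - 1536) = 793*(3*2 - 1536) = 793*(6 - 1536) = 793*(-1530) = -1213290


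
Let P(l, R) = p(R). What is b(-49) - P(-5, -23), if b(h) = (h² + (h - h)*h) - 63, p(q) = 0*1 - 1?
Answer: 2339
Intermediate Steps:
p(q) = -1 (p(q) = 0 - 1 = -1)
P(l, R) = -1
b(h) = -63 + h² (b(h) = (h² + 0*h) - 63 = (h² + 0) - 63 = h² - 63 = -63 + h²)
b(-49) - P(-5, -23) = (-63 + (-49)²) - 1*(-1) = (-63 + 2401) + 1 = 2338 + 1 = 2339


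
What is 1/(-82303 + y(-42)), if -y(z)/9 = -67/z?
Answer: -14/1152443 ≈ -1.2148e-5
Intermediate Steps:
y(z) = 603/z (y(z) = -(-603)/z = 603/z)
1/(-82303 + y(-42)) = 1/(-82303 + 603/(-42)) = 1/(-82303 + 603*(-1/42)) = 1/(-82303 - 201/14) = 1/(-1152443/14) = -14/1152443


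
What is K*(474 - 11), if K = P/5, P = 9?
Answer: 4167/5 ≈ 833.40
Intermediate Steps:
K = 9/5 ≈ 1.8000
K*(474 - 11) = 9*(474 - 11)/5 = (9/5)*463 = 4167/5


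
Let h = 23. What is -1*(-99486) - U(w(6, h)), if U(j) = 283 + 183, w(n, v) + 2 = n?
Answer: 99020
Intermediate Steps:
w(n, v) = -2 + n
U(j) = 466
-1*(-99486) - U(w(6, h)) = -1*(-99486) - 1*466 = 99486 - 466 = 99020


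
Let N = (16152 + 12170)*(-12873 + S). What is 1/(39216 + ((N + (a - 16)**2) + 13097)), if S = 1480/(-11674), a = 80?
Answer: -5837/2127798310669 ≈ -2.7432e-9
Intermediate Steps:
S = -740/5837 (S = 1480*(-1/11674) = -740/5837 ≈ -0.12678)
N = -2128127570002/5837 (N = (16152 + 12170)*(-12873 - 740/5837) = 28322*(-75140441/5837) = -2128127570002/5837 ≈ -3.6459e+8)
1/(39216 + ((N + (a - 16)**2) + 13097)) = 1/(39216 + ((-2128127570002/5837 + (80 - 16)**2) + 13097)) = 1/(39216 + ((-2128127570002/5837 + 64**2) + 13097)) = 1/(39216 + ((-2128127570002/5837 + 4096) + 13097)) = 1/(39216 + (-2128103661650/5837 + 13097)) = 1/(39216 - 2128027214461/5837) = 1/(-2127798310669/5837) = -5837/2127798310669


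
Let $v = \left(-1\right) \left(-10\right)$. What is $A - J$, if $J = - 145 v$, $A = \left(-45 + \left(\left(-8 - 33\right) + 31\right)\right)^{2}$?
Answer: $4475$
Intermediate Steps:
$v = 10$
$A = 3025$ ($A = \left(-45 + \left(-41 + 31\right)\right)^{2} = \left(-45 - 10\right)^{2} = \left(-55\right)^{2} = 3025$)
$J = -1450$ ($J = \left(-145\right) 10 = -1450$)
$A - J = 3025 - -1450 = 3025 + 1450 = 4475$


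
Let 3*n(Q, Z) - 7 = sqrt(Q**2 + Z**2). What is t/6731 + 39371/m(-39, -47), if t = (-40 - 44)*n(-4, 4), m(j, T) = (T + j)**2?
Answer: 263556585/49782476 - 112*sqrt(2)/6731 ≈ 5.2706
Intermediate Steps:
n(Q, Z) = 7/3 + sqrt(Q**2 + Z**2)/3
t = -196 - 112*sqrt(2) (t = (-40 - 44)*(7/3 + sqrt((-4)**2 + 4**2)/3) = -84*(7/3 + sqrt(16 + 16)/3) = -84*(7/3 + sqrt(32)/3) = -84*(7/3 + (4*sqrt(2))/3) = -84*(7/3 + 4*sqrt(2)/3) = -196 - 112*sqrt(2) ≈ -354.39)
t/6731 + 39371/m(-39, -47) = (-196 - 112*sqrt(2))/6731 + 39371/((-47 - 39)**2) = (-196 - 112*sqrt(2))*(1/6731) + 39371/((-86)**2) = (-196/6731 - 112*sqrt(2)/6731) + 39371/7396 = 263556585/49782476 - 112*sqrt(2)/6731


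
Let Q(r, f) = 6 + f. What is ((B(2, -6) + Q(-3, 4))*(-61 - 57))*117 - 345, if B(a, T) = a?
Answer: -166017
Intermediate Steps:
((B(2, -6) + Q(-3, 4))*(-61 - 57))*117 - 345 = ((2 + (6 + 4))*(-61 - 57))*117 - 345 = ((2 + 10)*(-118))*117 - 345 = (12*(-118))*117 - 345 = -1416*117 - 345 = -165672 - 345 = -166017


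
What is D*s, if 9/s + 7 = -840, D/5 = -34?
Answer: 1530/847 ≈ 1.8064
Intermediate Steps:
D = -170 (D = 5*(-34) = -170)
s = -9/847 (s = 9/(-7 - 840) = 9/(-847) = 9*(-1/847) = -9/847 ≈ -0.010626)
D*s = -170*(-9/847) = 1530/847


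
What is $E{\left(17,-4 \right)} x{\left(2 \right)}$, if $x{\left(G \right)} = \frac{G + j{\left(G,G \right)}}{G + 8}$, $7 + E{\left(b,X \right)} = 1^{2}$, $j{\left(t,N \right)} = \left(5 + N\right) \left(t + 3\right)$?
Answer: $- \frac{111}{5} \approx -22.2$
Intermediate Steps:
$j{\left(t,N \right)} = \left(3 + t\right) \left(5 + N\right)$ ($j{\left(t,N \right)} = \left(5 + N\right) \left(3 + t\right) = \left(3 + t\right) \left(5 + N\right)$)
$E{\left(b,X \right)} = -6$ ($E{\left(b,X \right)} = -7 + 1^{2} = -7 + 1 = -6$)
$x{\left(G \right)} = \frac{15 + G^{2} + 9 G}{8 + G}$ ($x{\left(G \right)} = \frac{G + \left(15 + 3 G + 5 G + G G\right)}{G + 8} = \frac{G + \left(15 + 3 G + 5 G + G^{2}\right)}{8 + G} = \frac{G + \left(15 + G^{2} + 8 G\right)}{8 + G} = \frac{15 + G^{2} + 9 G}{8 + G}$)
$E{\left(17,-4 \right)} x{\left(2 \right)} = - 6 \frac{15 + 2^{2} + 9 \cdot 2}{8 + 2} = - 6 \frac{15 + 4 + 18}{10} = - 6 \cdot \frac{1}{10} \cdot 37 = \left(-6\right) \frac{37}{10} = - \frac{111}{5}$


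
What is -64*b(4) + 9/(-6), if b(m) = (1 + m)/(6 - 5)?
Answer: -643/2 ≈ -321.50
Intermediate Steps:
b(m) = 1 + m (b(m) = (1 + m)/1 = (1 + m)*1 = 1 + m)
-64*b(4) + 9/(-6) = -64*(1 + 4) + 9/(-6) = -64*5 + 9*(-⅙) = -320 - 3/2 = -643/2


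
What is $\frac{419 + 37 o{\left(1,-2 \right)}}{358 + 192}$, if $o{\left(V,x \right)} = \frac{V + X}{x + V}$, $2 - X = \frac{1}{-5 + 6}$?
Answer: $\frac{69}{110} \approx 0.62727$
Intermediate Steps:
$X = 1$ ($X = 2 - \frac{1}{-5 + 6} = 2 - 1^{-1} = 2 - 1 = 1$)
$o{\left(V,x \right)} = \frac{1 + V}{V + x}$ ($o{\left(V,x \right)} = \frac{V + 1}{x + V} = \frac{1 + V}{V + x}$)
$\frac{419 + 37 o{\left(1,-2 \right)}}{358 + 192} = \frac{419 + 37 \frac{1 + 1}{1 - 2}}{358 + 192} = \frac{419 + 37 \frac{1}{-1} \cdot 2}{550} = \left(419 + 37 \left(\left(-1\right) 2\right)\right) \frac{1}{550} = \left(419 + 37 \left(-2\right)\right) \frac{1}{550} = \left(419 - 74\right) \frac{1}{550} = 345 \cdot \frac{1}{550} = \frac{69}{110}$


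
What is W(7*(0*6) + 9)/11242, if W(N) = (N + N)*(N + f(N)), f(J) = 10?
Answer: 171/5621 ≈ 0.030422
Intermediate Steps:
W(N) = 2*N*(10 + N) (W(N) = (N + N)*(N + 10) = (2*N)*(10 + N) = 2*N*(10 + N))
W(7*(0*6) + 9)/11242 = (2*(7*(0*6) + 9)*(10 + (7*(0*6) + 9)))/11242 = (2*(7*0 + 9)*(10 + (7*0 + 9)))*(1/11242) = (2*(0 + 9)*(10 + (0 + 9)))*(1/11242) = (2*9*(10 + 9))*(1/11242) = (2*9*19)*(1/11242) = 342*(1/11242) = 171/5621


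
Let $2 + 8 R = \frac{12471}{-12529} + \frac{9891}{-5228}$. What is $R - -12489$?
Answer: $\frac{6544076932193}{524012896} \approx 12488.0$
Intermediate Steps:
$R = - \frac{320125951}{524012896}$ ($R = - \frac{1}{4} + \frac{\frac{12471}{-12529} + \frac{9891}{-5228}}{8} = - \frac{1}{4} + \frac{12471 \left(- \frac{1}{12529}\right) + 9891 \left(- \frac{1}{5228}\right)}{8} = - \frac{1}{4} + \frac{- \frac{12471}{12529} - \frac{9891}{5228}}{8} = - \frac{1}{4} + \frac{1}{8} \left(- \frac{189122727}{65501612}\right) = - \frac{1}{4} - \frac{189122727}{524012896} = - \frac{320125951}{524012896} \approx -0.61091$)
$R - -12489 = - \frac{320125951}{524012896} - -12489 = - \frac{320125951}{524012896} + 12489 = \frac{6544076932193}{524012896}$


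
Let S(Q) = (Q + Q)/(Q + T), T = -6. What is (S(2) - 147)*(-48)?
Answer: 7104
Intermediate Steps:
S(Q) = 2*Q/(-6 + Q) (S(Q) = (Q + Q)/(Q - 6) = (2*Q)/(-6 + Q) = 2*Q/(-6 + Q))
(S(2) - 147)*(-48) = (2*2/(-6 + 2) - 147)*(-48) = (2*2/(-4) - 147)*(-48) = (2*2*(-¼) - 147)*(-48) = (-1 - 147)*(-48) = -148*(-48) = 7104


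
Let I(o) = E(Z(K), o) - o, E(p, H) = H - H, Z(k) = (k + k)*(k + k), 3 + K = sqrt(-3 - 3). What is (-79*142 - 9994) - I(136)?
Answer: -21076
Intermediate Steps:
K = -3 + I*sqrt(6) (K = -3 + sqrt(-3 - 3) = -3 + sqrt(-6) = -3 + I*sqrt(6) ≈ -3.0 + 2.4495*I)
Z(k) = 4*k**2 (Z(k) = (2*k)*(2*k) = 4*k**2)
E(p, H) = 0
I(o) = -o (I(o) = 0 - o = -o)
(-79*142 - 9994) - I(136) = (-79*142 - 9994) - (-1)*136 = (-11218 - 9994) - 1*(-136) = -21212 + 136 = -21076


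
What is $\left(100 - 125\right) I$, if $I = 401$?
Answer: $-10025$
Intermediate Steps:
$\left(100 - 125\right) I = \left(100 - 125\right) 401 = \left(-25\right) 401 = -10025$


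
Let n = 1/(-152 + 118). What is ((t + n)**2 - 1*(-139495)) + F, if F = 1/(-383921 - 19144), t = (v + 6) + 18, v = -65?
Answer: 65781112879769/465943140 ≈ 1.4118e+5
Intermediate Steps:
t = -41 (t = (-65 + 6) + 18 = -59 + 18 = -41)
n = -1/34 (n = 1/(-34) = -1/34 ≈ -0.029412)
F = -1/403065 (F = 1/(-403065) = -1/403065 ≈ -2.4810e-6)
((t + n)**2 - 1*(-139495)) + F = ((-41 - 1/34)**2 - 1*(-139495)) - 1/403065 = ((-1395/34)**2 + 139495) - 1/403065 = (1946025/1156 + 139495) - 1/403065 = 163202245/1156 - 1/403065 = 65781112879769/465943140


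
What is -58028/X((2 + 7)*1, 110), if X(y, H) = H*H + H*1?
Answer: -29014/6105 ≈ -4.7525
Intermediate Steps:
X(y, H) = H + H² (X(y, H) = H² + H = H + H²)
-58028/X((2 + 7)*1, 110) = -58028*1/(110*(1 + 110)) = -58028/(110*111) = -58028/12210 = -58028*1/12210 = -29014/6105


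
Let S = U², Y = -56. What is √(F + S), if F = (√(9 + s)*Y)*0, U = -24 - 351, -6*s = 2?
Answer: 375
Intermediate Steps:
s = -⅓ (s = -⅙*2 = -⅓ ≈ -0.33333)
U = -375
S = 140625 (S = (-375)² = 140625)
F = 0 (F = (√(9 - ⅓)*(-56))*0 = (√(26/3)*(-56))*0 = ((√78/3)*(-56))*0 = -56*√78/3*0 = 0)
√(F + S) = √(0 + 140625) = √140625 = 375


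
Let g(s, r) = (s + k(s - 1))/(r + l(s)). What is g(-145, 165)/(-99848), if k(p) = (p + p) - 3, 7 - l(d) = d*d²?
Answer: 55/38052035357 ≈ 1.4454e-9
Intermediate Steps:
l(d) = 7 - d³ (l(d) = 7 - d*d² = 7 - d³)
k(p) = -3 + 2*p (k(p) = 2*p - 3 = -3 + 2*p)
g(s, r) = (-5 + 3*s)/(7 + r - s³) (g(s, r) = (s + (-3 + 2*(s - 1)))/(r + (7 - s³)) = (s + (-3 + 2*(-1 + s)))/(7 + r - s³) = (s + (-3 + (-2 + 2*s)))/(7 + r - s³) = (s + (-5 + 2*s))/(7 + r - s³) = (-5 + 3*s)/(7 + r - s³))
g(-145, 165)/(-99848) = ((-5 + 3*(-145))/(7 + 165 - 1*(-145)³))/(-99848) = ((-5 - 435)/(7 + 165 - 1*(-3048625)))*(-1/99848) = (-440/(7 + 165 + 3048625))*(-1/99848) = (-440/3048797)*(-1/99848) = ((1/3048797)*(-440))*(-1/99848) = -440/3048797*(-1/99848) = 55/38052035357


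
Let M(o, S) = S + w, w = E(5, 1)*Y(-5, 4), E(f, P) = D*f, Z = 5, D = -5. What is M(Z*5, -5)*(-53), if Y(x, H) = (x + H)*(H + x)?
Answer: 1590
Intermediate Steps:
Y(x, H) = (H + x)² (Y(x, H) = (H + x)*(H + x) = (H + x)²)
E(f, P) = -5*f
w = -25 (w = (-5*5)*(4 - 5)² = -25*(-1)² = -25*1 = -25)
M(o, S) = -25 + S (M(o, S) = S - 25 = -25 + S)
M(Z*5, -5)*(-53) = (-25 - 5)*(-53) = -30*(-53) = 1590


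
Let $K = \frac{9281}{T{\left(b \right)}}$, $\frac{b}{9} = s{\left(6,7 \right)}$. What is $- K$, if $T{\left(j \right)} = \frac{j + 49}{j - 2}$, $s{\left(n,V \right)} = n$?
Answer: $- \frac{482612}{103} \approx -4685.6$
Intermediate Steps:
$b = 54$ ($b = 9 \cdot 6 = 54$)
$T{\left(j \right)} = \frac{49 + j}{-2 + j}$
$K = \frac{482612}{103}$ ($K = \frac{9281}{\frac{1}{-2 + 54} \left(49 + 54\right)} = \frac{9281}{\frac{1}{52} \cdot 103} = \frac{9281}{\frac{103}{52}} = 9281 \cdot \frac{52}{103} = \frac{482612}{103} \approx 4685.6$)
$- K = \left(-1\right) \frac{482612}{103} = - \frac{482612}{103}$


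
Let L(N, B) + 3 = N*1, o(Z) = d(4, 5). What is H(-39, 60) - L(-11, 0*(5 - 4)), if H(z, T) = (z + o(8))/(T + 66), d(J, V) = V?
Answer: 865/63 ≈ 13.730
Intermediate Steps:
o(Z) = 5
H(z, T) = (5 + z)/(66 + T) (H(z, T) = (z + 5)/(T + 66) = (5 + z)/(66 + T))
L(N, B) = -3 + N (L(N, B) = -3 + N*1 = -3 + N)
H(-39, 60) - L(-11, 0*(5 - 4)) = (5 - 39)/(66 + 60) - (-3 - 11) = -34/126 - 1*(-14) = (1/126)*(-34) + 14 = -17/63 + 14 = 865/63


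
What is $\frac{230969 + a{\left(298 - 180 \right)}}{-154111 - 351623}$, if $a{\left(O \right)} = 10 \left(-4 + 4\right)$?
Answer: $- \frac{230969}{505734} \approx -0.4567$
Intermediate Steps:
$a{\left(O \right)} = 0$ ($a{\left(O \right)} = 10 \cdot 0 = 0$)
$\frac{230969 + a{\left(298 - 180 \right)}}{-154111 - 351623} = \frac{230969 + 0}{-154111 - 351623} = \frac{230969}{-505734} = 230969 \left(- \frac{1}{505734}\right) = - \frac{230969}{505734}$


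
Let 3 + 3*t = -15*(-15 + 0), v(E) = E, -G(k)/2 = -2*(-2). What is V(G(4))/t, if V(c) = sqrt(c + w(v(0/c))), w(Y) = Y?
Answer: I*sqrt(2)/37 ≈ 0.038222*I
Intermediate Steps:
G(k) = -8 (G(k) = -(-4)*(-2) = -2*4 = -8)
V(c) = sqrt(c) (V(c) = sqrt(c + 0/c) = sqrt(c + 0) = sqrt(c))
t = 74 (t = -1 + (-15*(-15 + 0))/3 = -1 + (-15*(-15))/3 = -1 + (1/3)*225 = -1 + 75 = 74)
V(G(4))/t = sqrt(-8)/74 = (2*I*sqrt(2))*(1/74) = I*sqrt(2)/37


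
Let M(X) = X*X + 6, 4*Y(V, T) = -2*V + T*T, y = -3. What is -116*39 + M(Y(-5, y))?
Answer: -71927/16 ≈ -4495.4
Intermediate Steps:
Y(V, T) = -V/2 + T**2/4 (Y(V, T) = (-2*V + T*T)/4 = (-2*V + T**2)/4 = (T**2 - 2*V)/4 = -V/2 + T**2/4)
M(X) = 6 + X**2 (M(X) = X**2 + 6 = 6 + X**2)
-116*39 + M(Y(-5, y)) = -116*39 + (6 + (-1/2*(-5) + (1/4)*(-3)**2)**2) = -4524 + (6 + (5/2 + (1/4)*9)**2) = -4524 + (6 + (5/2 + 9/4)**2) = -4524 + (6 + (19/4)**2) = -4524 + (6 + 361/16) = -4524 + 457/16 = -71927/16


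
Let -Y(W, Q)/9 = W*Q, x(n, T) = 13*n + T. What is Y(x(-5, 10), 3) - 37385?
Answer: -35900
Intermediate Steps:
x(n, T) = T + 13*n
Y(W, Q) = -9*Q*W (Y(W, Q) = -9*W*Q = -9*Q*W)
Y(x(-5, 10), 3) - 37385 = -9*3*(10 + 13*(-5)) - 37385 = -9*3*(10 - 65) - 37385 = -9*3*(-55) - 37385 = 1485 - 37385 = -35900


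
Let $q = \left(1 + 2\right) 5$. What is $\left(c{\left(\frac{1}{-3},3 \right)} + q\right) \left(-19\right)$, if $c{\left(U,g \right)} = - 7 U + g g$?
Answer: $- \frac{1501}{3} \approx -500.33$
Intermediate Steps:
$q = 15$ ($q = 3 \cdot 5 = 15$)
$c{\left(U,g \right)} = g^{2} - 7 U$ ($c{\left(U,g \right)} = - 7 U + g^{2} = g^{2} - 7 U$)
$\left(c{\left(\frac{1}{-3},3 \right)} + q\right) \left(-19\right) = \left(\left(3^{2} - \frac{7}{-3}\right) + 15\right) \left(-19\right) = \left(\left(9 - - \frac{7}{3}\right) + 15\right) \left(-19\right) = \left(\left(9 + \frac{7}{3}\right) + 15\right) \left(-19\right) = \left(\frac{34}{3} + 15\right) \left(-19\right) = \frac{79}{3} \left(-19\right) = - \frac{1501}{3}$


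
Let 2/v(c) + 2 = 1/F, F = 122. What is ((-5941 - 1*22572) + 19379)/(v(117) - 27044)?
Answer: 1109781/3285968 ≈ 0.33773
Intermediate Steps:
v(c) = -244/243 (v(c) = 2/(-2 + 1/122) = 2/(-243/122) = 2*(-122/243) = -244/243)
((-5941 - 1*22572) + 19379)/(v(117) - 27044) = ((-5941 - 1*22572) + 19379)/(-244/243 - 27044) = ((-5941 - 22572) + 19379)/(-6571936/243) = (-28513 + 19379)*(-243/6571936) = -9134*(-243/6571936) = 1109781/3285968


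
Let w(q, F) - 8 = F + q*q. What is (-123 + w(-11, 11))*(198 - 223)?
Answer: -425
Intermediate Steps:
w(q, F) = 8 + F + q² (w(q, F) = 8 + (F + q*q) = 8 + (F + q²) = 8 + F + q²)
(-123 + w(-11, 11))*(198 - 223) = (-123 + (8 + 11 + (-11)²))*(198 - 223) = (-123 + (8 + 11 + 121))*(-25) = (-123 + 140)*(-25) = 17*(-25) = -425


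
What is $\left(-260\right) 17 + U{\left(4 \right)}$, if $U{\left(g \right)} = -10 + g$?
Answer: $-4426$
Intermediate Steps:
$\left(-260\right) 17 + U{\left(4 \right)} = \left(-260\right) 17 + \left(-10 + 4\right) = -4420 - 6 = -4426$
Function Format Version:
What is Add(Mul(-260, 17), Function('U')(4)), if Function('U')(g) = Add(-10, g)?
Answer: -4426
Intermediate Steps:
Add(Mul(-260, 17), Function('U')(4)) = Add(Mul(-260, 17), Add(-10, 4)) = Add(-4420, -6) = -4426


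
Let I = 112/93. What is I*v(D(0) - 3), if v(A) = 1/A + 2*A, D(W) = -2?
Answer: -1904/155 ≈ -12.284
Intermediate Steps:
I = 112/93 (I = 112*(1/93) = 112/93 ≈ 1.2043)
I*v(D(0) - 3) = 112*(1/(-2 - 3) + 2*(-2 - 3))/93 = 112*(1/(-5) + 2*(-5))/93 = 112*(-⅕ - 10)/93 = (112/93)*(-51/5) = -1904/155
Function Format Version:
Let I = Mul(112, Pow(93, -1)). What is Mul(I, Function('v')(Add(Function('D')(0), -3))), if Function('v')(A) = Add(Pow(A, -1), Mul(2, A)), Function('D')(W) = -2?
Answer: Rational(-1904, 155) ≈ -12.284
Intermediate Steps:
I = Rational(112, 93) (I = Mul(112, Rational(1, 93)) = Rational(112, 93) ≈ 1.2043)
Mul(I, Function('v')(Add(Function('D')(0), -3))) = Mul(Rational(112, 93), Add(Pow(Add(-2, -3), -1), Mul(2, Add(-2, -3)))) = Mul(Rational(112, 93), Add(Pow(-5, -1), Mul(2, -5))) = Mul(Rational(112, 93), Add(Rational(-1, 5), -10)) = Mul(Rational(112, 93), Rational(-51, 5)) = Rational(-1904, 155)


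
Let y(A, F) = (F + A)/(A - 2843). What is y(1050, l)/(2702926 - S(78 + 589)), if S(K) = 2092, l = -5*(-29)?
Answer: -1195/4842595362 ≈ -2.4677e-7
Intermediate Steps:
l = 145
y(A, F) = (A + F)/(-2843 + A)
y(1050, l)/(2702926 - S(78 + 589)) = ((1050 + 145)/(-2843 + 1050))/(2702926 - 1*2092) = (1195/(-1793))/(2702926 - 2092) = -1/1793*1195/2700834 = -1195/1793*1/2700834 = -1195/4842595362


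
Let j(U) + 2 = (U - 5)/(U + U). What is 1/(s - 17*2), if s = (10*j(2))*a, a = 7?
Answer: -2/453 ≈ -0.0044150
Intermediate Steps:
j(U) = -2 + (-5 + U)/(2*U) (j(U) = -2 + (U - 5)/(U + U) = -2 + (-5 + U)/((2*U)) = -2 + (-5 + U)*(1/(2*U)) = -2 + (-5 + U)/(2*U))
s = -385/2 (s = (10*((½)*(-5 - 3*2)/2))*7 = (10*((½)*(½)*(-5 - 6)))*7 = (10*((½)*(½)*(-11)))*7 = (10*(-11/4))*7 = -55/2*7 = -385/2 ≈ -192.50)
1/(s - 17*2) = 1/(-385/2 - 17*2) = 1/(-385/2 - 34) = 1/(-453/2) = -2/453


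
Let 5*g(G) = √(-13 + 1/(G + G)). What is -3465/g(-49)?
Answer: 8085*I*√102/17 ≈ 4803.2*I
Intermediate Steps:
g(G) = √(-13 + 1/(2*G))/5 (g(G) = √(-13 + 1/(G + G))/5 = √(-13 + 1/(2*G))/5)
-3465/g(-49) = -3465*10/√(-52 + 2/(-49)) = -3465*10/√(-52 + 2*(-1/49)) = -3465*10/√(-52 - 2/49) = -3465*(-7*I*√102/51) = -(-8085)*I*√102/17 = 8085*I*√102/17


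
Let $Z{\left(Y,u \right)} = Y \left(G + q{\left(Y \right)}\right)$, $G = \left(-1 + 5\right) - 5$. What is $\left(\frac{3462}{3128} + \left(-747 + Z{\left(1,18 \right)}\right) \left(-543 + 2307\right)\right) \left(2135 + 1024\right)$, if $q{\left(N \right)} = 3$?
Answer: $- \frac{6492932117451}{1564} \approx -4.1515 \cdot 10^{9}$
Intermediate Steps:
$G = -1$ ($G = 4 - 5 = -1$)
$Z{\left(Y,u \right)} = 2 Y$ ($Z{\left(Y,u \right)} = Y \left(-1 + 3\right) = Y 2 = 2 Y$)
$\left(\frac{3462}{3128} + \left(-747 + Z{\left(1,18 \right)}\right) \left(-543 + 2307\right)\right) \left(2135 + 1024\right) = \left(\frac{3462}{3128} + \left(-747 + 2 \cdot 1\right) \left(-543 + 2307\right)\right) \left(2135 + 1024\right) = \left(3462 \cdot \frac{1}{3128} + \left(-747 + 2\right) 1764\right) 3159 = \left(\frac{1731}{1564} - 1314180\right) 3159 = \left(- \frac{2055375789}{1564}\right) 3159 = - \frac{6492932117451}{1564}$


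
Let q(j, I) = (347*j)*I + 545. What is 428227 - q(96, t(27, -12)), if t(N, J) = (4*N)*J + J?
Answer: 43999778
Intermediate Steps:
t(N, J) = J + 4*J*N (t(N, J) = 4*J*N + J = J + 4*J*N)
q(j, I) = 545 + 347*I*j (q(j, I) = 347*I*j + 545 = 545 + 347*I*j)
428227 - q(96, t(27, -12)) = 428227 - (545 + 347*(-12*(1 + 4*27))*96) = 428227 - (545 + 347*(-12*(1 + 108))*96) = 428227 - (545 + 347*(-12*109)*96) = 428227 - (545 + 347*(-1308)*96) = 428227 - (545 - 43572096) = 428227 - 1*(-43571551) = 428227 + 43571551 = 43999778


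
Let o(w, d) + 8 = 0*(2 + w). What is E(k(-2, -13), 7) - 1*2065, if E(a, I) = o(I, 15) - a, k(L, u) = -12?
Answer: -2061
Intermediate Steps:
o(w, d) = -8 (o(w, d) = -8 + 0*(2 + w) = -8 + 0 = -8)
E(a, I) = -8 - a
E(k(-2, -13), 7) - 1*2065 = (-8 - 1*(-12)) - 1*2065 = (-8 + 12) - 2065 = 4 - 2065 = -2061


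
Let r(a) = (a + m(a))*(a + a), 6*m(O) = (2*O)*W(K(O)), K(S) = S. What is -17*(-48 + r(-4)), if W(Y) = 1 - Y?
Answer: -1904/3 ≈ -634.67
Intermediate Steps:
m(O) = O*(1 - O)/3 (m(O) = ((2*O)*(1 - O))/6 = (2*O*(1 - O))/6 = O*(1 - O)/3)
r(a) = 2*a*(a + a*(1 - a)/3) (r(a) = (a + a*(1 - a)/3)*(a + a) = (a + a*(1 - a)/3)*(2*a) = 2*a*(a + a*(1 - a)/3))
-17*(-48 + r(-4)) = -17*(-48 + (⅔)*(-4)²*(4 - 1*(-4))) = -17*(-48 + (⅔)*16*(4 + 4)) = -17*(-48 + (⅔)*16*8) = -17*(-48 + 256/3) = -17*112/3 = -1904/3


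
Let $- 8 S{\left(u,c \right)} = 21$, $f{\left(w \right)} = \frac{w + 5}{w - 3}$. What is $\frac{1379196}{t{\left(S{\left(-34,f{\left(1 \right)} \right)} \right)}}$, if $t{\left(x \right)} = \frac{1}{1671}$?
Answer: $2304636516$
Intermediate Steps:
$f{\left(w \right)} = \frac{5 + w}{-3 + w}$
$S{\left(u,c \right)} = - \frac{21}{8}$ ($S{\left(u,c \right)} = \left(- \frac{1}{8}\right) 21 = - \frac{21}{8}$)
$t{\left(x \right)} = \frac{1}{1671}$
$\frac{1379196}{t{\left(S{\left(-34,f{\left(1 \right)} \right)} \right)}} = 1379196 \frac{1}{\frac{1}{1671}} = 1379196 \cdot 1671 = 2304636516$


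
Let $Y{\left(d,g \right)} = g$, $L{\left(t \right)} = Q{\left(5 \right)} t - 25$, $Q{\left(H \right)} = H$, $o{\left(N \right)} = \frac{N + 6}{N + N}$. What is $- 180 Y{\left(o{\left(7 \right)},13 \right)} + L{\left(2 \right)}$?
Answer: $-2355$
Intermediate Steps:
$o{\left(N \right)} = \frac{6 + N}{2 N}$
$L{\left(t \right)} = -25 + 5 t$ ($L{\left(t \right)} = 5 t - 25 = -25 + 5 t$)
$- 180 Y{\left(o{\left(7 \right)},13 \right)} + L{\left(2 \right)} = \left(-180\right) 13 + \left(-25 + 5 \cdot 2\right) = -2340 + \left(-25 + 10\right) = -2340 - 15 = -2355$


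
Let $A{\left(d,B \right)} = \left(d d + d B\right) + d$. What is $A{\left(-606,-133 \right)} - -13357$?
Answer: $460585$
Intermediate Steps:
$A{\left(d,B \right)} = d + d^{2} + B d$ ($A{\left(d,B \right)} = \left(d^{2} + B d\right) + d = d + d^{2} + B d$)
$A{\left(-606,-133 \right)} - -13357 = - 606 \left(1 - 133 - 606\right) - -13357 = \left(-606\right) \left(-738\right) + 13357 = 447228 + 13357 = 460585$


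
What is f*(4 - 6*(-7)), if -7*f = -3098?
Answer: 142508/7 ≈ 20358.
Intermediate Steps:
f = 3098/7 (f = -⅐*(-3098) = 3098/7 ≈ 442.57)
f*(4 - 6*(-7)) = 3098*(4 - 6*(-7))/7 = 3098*(4 + 42)/7 = (3098/7)*46 = 142508/7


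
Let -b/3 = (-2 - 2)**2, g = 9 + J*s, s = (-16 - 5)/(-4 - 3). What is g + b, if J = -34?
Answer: -141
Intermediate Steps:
s = 3 (s = -21/(-7) = -21*(-1/7) = 3)
g = -93 (g = 9 - 34*3 = 9 - 102 = -93)
b = -48 (b = -3*(-2 - 2)**2 = -3*(-4)**2 = -3*16 = -48)
g + b = -93 - 48 = -141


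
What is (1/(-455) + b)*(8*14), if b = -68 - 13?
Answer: -589696/65 ≈ -9072.3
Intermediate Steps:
b = -81
(1/(-455) + b)*(8*14) = (1/(-455) - 81)*(8*14) = (-1/455 - 81)*112 = -36856/455*112 = -589696/65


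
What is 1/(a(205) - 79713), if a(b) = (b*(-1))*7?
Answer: -1/81148 ≈ -1.2323e-5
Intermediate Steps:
a(b) = -7*b (a(b) = -b*7 = -7*b)
1/(a(205) - 79713) = 1/(-7*205 - 79713) = 1/(-1435 - 79713) = 1/(-81148) = -1/81148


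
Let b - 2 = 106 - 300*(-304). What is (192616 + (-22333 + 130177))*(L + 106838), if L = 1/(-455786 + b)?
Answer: 5849971307579490/182239 ≈ 3.2101e+10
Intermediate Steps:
b = 91308 (b = 2 + (106 - 300*(-304)) = 2 + (106 + 91200) = 2 + 91306 = 91308)
L = -1/364478 (L = 1/(-455786 + 91308) = 1/(-364478) = -1/364478 ≈ -2.7437e-6)
(192616 + (-22333 + 130177))*(L + 106838) = (192616 + (-22333 + 130177))*(-1/364478 + 106838) = (192616 + 107844)*(38940100563/364478) = 300460*(38940100563/364478) = 5849971307579490/182239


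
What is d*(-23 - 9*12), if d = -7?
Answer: 917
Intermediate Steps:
d*(-23 - 9*12) = -7*(-23 - 9*12) = -7*(-23 - 1*108) = -7*(-23 - 108) = -7*(-131) = 917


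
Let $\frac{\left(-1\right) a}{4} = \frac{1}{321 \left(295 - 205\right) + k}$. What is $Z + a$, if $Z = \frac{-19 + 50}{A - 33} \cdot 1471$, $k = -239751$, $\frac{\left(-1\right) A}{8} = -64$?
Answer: $\frac{9615474377}{101002419} \approx 95.2$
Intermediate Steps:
$A = 512$ ($A = \left(-8\right) \left(-64\right) = 512$)
$a = \frac{4}{210861}$ ($a = - \frac{4}{321 \left(295 - 205\right) - 239751} = - \frac{4}{321 \cdot 90 - 239751} = - \frac{4}{28890 - 239751} = - \frac{4}{-210861} = \left(-4\right) \left(- \frac{1}{210861}\right) = \frac{4}{210861} \approx 1.897 \cdot 10^{-5}$)
$Z = \frac{45601}{479}$ ($Z = \frac{-19 + 50}{512 - 33} \cdot 1471 = \frac{31}{479} \cdot 1471 = \frac{45601}{479} \approx 95.2$)
$Z + a = \frac{45601}{479} + \frac{4}{210861} = \frac{9615474377}{101002419}$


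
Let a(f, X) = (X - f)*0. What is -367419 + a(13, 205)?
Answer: -367419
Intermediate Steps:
a(f, X) = 0
-367419 + a(13, 205) = -367419 + 0 = -367419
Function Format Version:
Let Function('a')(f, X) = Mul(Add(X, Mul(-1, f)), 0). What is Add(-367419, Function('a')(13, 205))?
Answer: -367419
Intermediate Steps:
Function('a')(f, X) = 0
Add(-367419, Function('a')(13, 205)) = Add(-367419, 0) = -367419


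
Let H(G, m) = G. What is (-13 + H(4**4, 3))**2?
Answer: 59049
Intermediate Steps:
(-13 + H(4**4, 3))**2 = (-13 + 4**4)**2 = (-13 + 256)**2 = 243**2 = 59049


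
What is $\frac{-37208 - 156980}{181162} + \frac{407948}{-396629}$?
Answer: $- \frac{75462633914}{35927051449} \approx -2.1004$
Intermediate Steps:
$\frac{-37208 - 156980}{181162} + \frac{407948}{-396629} = \left(-194188\right) \frac{1}{181162} + 407948 \left(- \frac{1}{396629}\right) = - \frac{97094}{90581} - \frac{407948}{396629} = - \frac{75462633914}{35927051449}$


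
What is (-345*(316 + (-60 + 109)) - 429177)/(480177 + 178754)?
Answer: -555102/658931 ≈ -0.84243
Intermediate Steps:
(-345*(316 + (-60 + 109)) - 429177)/(480177 + 178754) = (-345*(316 + 49) - 429177)/658931 = (-345*365 - 429177)*(1/658931) = (-125925 - 429177)*(1/658931) = -555102*1/658931 = -555102/658931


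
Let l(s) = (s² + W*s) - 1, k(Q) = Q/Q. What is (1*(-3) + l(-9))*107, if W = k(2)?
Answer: 7276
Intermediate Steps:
k(Q) = 1
W = 1
l(s) = -1 + s + s² (l(s) = (s² + 1*s) - 1 = (s² + s) - 1 = (s + s²) - 1 = -1 + s + s²)
(1*(-3) + l(-9))*107 = (1*(-3) + (-1 - 9 + (-9)²))*107 = (-3 + (-1 - 9 + 81))*107 = (-3 + 71)*107 = 68*107 = 7276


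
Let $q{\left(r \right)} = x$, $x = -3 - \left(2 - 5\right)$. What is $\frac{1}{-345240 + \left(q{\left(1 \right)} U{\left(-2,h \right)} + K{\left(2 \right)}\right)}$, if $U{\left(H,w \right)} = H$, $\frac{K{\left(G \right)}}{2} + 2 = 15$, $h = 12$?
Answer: $- \frac{1}{345214} \approx -2.8968 \cdot 10^{-6}$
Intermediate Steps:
$x = 0$ ($x = -3 - -3 = -3 + 3 = 0$)
$K{\left(G \right)} = 26$ ($K{\left(G \right)} = -4 + 2 \cdot 15 = -4 + 30 = 26$)
$q{\left(r \right)} = 0$
$\frac{1}{-345240 + \left(q{\left(1 \right)} U{\left(-2,h \right)} + K{\left(2 \right)}\right)} = \frac{1}{-345240 + \left(0 \left(-2\right) + 26\right)} = \frac{1}{-345240 + \left(0 + 26\right)} = \frac{1}{-345240 + 26} = \frac{1}{-345214} = - \frac{1}{345214}$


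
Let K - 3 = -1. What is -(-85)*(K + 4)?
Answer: 510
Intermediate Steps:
K = 2 (K = 3 - 1 = 2)
-(-85)*(K + 4) = -(-85)*(2 + 4) = -(-85)*6 = -17*(-30) = 510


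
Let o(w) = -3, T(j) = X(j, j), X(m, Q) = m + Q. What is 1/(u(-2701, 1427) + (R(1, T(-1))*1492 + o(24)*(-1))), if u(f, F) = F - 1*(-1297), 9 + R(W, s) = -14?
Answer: -1/31589 ≈ -3.1657e-5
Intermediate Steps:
X(m, Q) = Q + m
T(j) = 2*j (T(j) = j + j = 2*j)
R(W, s) = -23 (R(W, s) = -9 - 14 = -23)
u(f, F) = 1297 + F (u(f, F) = F + 1297 = 1297 + F)
1/(u(-2701, 1427) + (R(1, T(-1))*1492 + o(24)*(-1))) = 1/((1297 + 1427) + (-23*1492 - 3*(-1))) = 1/(2724 + (-34316 + 3)) = 1/(2724 - 34313) = 1/(-31589) = -1/31589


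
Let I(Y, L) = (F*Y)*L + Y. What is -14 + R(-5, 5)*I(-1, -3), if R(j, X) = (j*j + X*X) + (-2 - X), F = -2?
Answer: -315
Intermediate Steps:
I(Y, L) = Y - 2*L*Y (I(Y, L) = (-2*Y)*L + Y = -2*L*Y + Y = Y - 2*L*Y)
R(j, X) = -2 + X**2 + j**2 - X (R(j, X) = (j**2 + X**2) + (-2 - X) = (X**2 + j**2) + (-2 - X) = -2 + X**2 + j**2 - X)
-14 + R(-5, 5)*I(-1, -3) = -14 + (-2 + 5**2 + (-5)**2 - 1*5)*(-(1 - 2*(-3))) = -14 + (-2 + 25 + 25 - 5)*(-(1 + 6)) = -14 + 43*(-1*7) = -14 + 43*(-7) = -14 - 301 = -315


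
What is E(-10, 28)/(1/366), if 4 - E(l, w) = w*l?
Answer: 103944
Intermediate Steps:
E(l, w) = 4 - l*w (E(l, w) = 4 - w*l = 4 - l*w)
E(-10, 28)/(1/366) = (4 - 1*(-10)*28)/(1/366) = (4 + 280)/(1/366) = 284*366 = 103944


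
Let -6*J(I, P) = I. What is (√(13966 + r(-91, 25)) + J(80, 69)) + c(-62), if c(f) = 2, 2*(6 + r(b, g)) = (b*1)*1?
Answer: -34/3 + √55658/2 ≈ 106.63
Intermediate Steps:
r(b, g) = -6 + b/2 (r(b, g) = -6 + ((b*1)*1)/2 = -6 + (b*1)/2 = -6 + b/2)
J(I, P) = -I/6
(√(13966 + r(-91, 25)) + J(80, 69)) + c(-62) = (√(13966 + (-6 + (½)*(-91))) - ⅙*80) + 2 = (√(13966 + (-6 - 91/2)) - 40/3) + 2 = (√(13966 - 103/2) - 40/3) + 2 = (√(27829/2) - 40/3) + 2 = (√55658/2 - 40/3) + 2 = (-40/3 + √55658/2) + 2 = -34/3 + √55658/2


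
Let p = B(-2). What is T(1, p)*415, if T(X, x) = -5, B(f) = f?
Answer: -2075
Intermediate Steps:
p = -2
T(1, p)*415 = -5*415 = -2075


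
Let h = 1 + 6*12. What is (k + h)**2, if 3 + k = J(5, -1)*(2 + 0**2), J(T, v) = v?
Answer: 4624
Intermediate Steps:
h = 73 (h = 1 + 72 = 73)
k = -5 (k = -3 - (2 + 0**2) = -3 - (2 + 0) = -3 - 1*2 = -3 - 2 = -5)
(k + h)**2 = (-5 + 73)**2 = 68**2 = 4624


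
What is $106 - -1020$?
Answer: $1126$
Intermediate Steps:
$106 - -1020 = 106 + 1020 = 1126$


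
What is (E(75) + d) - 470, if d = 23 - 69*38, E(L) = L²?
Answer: 2556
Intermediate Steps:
d = -2599 (d = 23 - 2622 = -2599)
(E(75) + d) - 470 = (75² - 2599) - 470 = (5625 - 2599) - 470 = 3026 - 470 = 2556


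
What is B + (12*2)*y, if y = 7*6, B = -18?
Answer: 990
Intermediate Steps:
y = 42
B + (12*2)*y = -18 + (12*2)*42 = -18 + 24*42 = -18 + 1008 = 990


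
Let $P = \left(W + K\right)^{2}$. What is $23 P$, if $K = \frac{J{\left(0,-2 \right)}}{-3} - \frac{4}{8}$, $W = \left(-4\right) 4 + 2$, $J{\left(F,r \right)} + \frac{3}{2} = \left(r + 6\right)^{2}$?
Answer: $\frac{77372}{9} \approx 8596.9$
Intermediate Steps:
$J{\left(F,r \right)} = - \frac{3}{2} + \left(6 + r\right)^{2}$ ($J{\left(F,r \right)} = - \frac{3}{2} + \left(r + 6\right)^{2} = - \frac{3}{2} + \left(6 + r\right)^{2}$)
$W = -14$ ($W = -16 + 2 = -14$)
$K = - \frac{16}{3}$ ($K = \frac{- \frac{3}{2} + \left(6 - 2\right)^{2}}{-3} - \frac{4}{8} = \left(- \frac{3}{2} + 4^{2}\right) \left(- \frac{1}{3}\right) - \frac{1}{2} = \left(- \frac{3}{2} + 16\right) \left(- \frac{1}{3}\right) - \frac{1}{2} = \frac{29}{2} \left(- \frac{1}{3}\right) - \frac{1}{2} = - \frac{29}{6} - \frac{1}{2} = - \frac{16}{3} \approx -5.3333$)
$P = \frac{3364}{9}$ ($P = \left(-14 - \frac{16}{3}\right)^{2} = \left(- \frac{58}{3}\right)^{2} = \frac{3364}{9} \approx 373.78$)
$23 P = 23 \cdot \frac{3364}{9} = \frac{77372}{9}$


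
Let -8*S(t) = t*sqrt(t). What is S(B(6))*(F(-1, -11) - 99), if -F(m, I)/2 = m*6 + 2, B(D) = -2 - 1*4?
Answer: -273*I*sqrt(6)/4 ≈ -167.18*I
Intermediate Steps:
B(D) = -6 (B(D) = -2 - 4 = -6)
S(t) = -t**(3/2)/8 (S(t) = -t*sqrt(t)/8 = -t**(3/2)/8)
F(m, I) = -4 - 12*m (F(m, I) = -2*(m*6 + 2) = -2*(6*m + 2) = -2*(2 + 6*m) = -4 - 12*m)
S(B(6))*(F(-1, -11) - 99) = (-(-3)*I*sqrt(6)/4)*((-4 - 12*(-1)) - 99) = (-(-3)*I*sqrt(6)/4)*((-4 + 12) - 99) = (3*I*sqrt(6)/4)*(8 - 99) = (3*I*sqrt(6)/4)*(-91) = -273*I*sqrt(6)/4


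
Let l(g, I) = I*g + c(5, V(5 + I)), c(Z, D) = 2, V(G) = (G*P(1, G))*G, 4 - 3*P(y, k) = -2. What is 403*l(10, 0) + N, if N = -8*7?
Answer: 750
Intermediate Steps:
P(y, k) = 2 (P(y, k) = 4/3 - 1/3*(-2) = 4/3 + 2/3 = 2)
V(G) = 2*G**2 (V(G) = (G*2)*G = (2*G)*G = 2*G**2)
N = -56
l(g, I) = 2 + I*g (l(g, I) = I*g + 2 = 2 + I*g)
403*l(10, 0) + N = 403*(2 + 0*10) - 56 = 403*(2 + 0) - 56 = 403*2 - 56 = 806 - 56 = 750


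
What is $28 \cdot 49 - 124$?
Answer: $1248$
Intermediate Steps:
$28 \cdot 49 - 124 = 1372 - 124 = 1248$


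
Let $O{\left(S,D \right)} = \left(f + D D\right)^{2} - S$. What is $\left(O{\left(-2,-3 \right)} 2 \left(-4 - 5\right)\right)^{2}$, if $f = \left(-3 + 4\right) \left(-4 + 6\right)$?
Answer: $4901796$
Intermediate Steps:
$f = 2$ ($f = 1 \cdot 2 = 2$)
$O{\left(S,D \right)} = \left(2 + D^{2}\right)^{2} - S$ ($O{\left(S,D \right)} = \left(2 + D D\right)^{2} - S = \left(2 + D^{2}\right)^{2} - S$)
$\left(O{\left(-2,-3 \right)} 2 \left(-4 - 5\right)\right)^{2} = \left(\left(\left(2 + \left(-3\right)^{2}\right)^{2} - -2\right) 2 \left(-4 - 5\right)\right)^{2} = \left(\left(\left(2 + 9\right)^{2} + 2\right) 2 \left(-9\right)\right)^{2} = \left(\left(11^{2} + 2\right) 2 \left(-9\right)\right)^{2} = \left(\left(121 + 2\right) 2 \left(-9\right)\right)^{2} = \left(123 \cdot 2 \left(-9\right)\right)^{2} = \left(246 \left(-9\right)\right)^{2} = \left(-2214\right)^{2} = 4901796$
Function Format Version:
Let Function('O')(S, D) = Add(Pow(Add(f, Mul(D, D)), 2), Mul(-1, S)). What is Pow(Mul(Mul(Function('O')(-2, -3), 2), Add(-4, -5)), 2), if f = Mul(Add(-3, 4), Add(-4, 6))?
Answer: 4901796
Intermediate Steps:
f = 2 (f = Mul(1, 2) = 2)
Function('O')(S, D) = Add(Pow(Add(2, Pow(D, 2)), 2), Mul(-1, S)) (Function('O')(S, D) = Add(Pow(Add(2, Mul(D, D)), 2), Mul(-1, S)) = Add(Pow(Add(2, Pow(D, 2)), 2), Mul(-1, S)))
Pow(Mul(Mul(Function('O')(-2, -3), 2), Add(-4, -5)), 2) = Pow(Mul(Mul(Add(Pow(Add(2, Pow(-3, 2)), 2), Mul(-1, -2)), 2), Add(-4, -5)), 2) = Pow(Mul(Mul(Add(Pow(Add(2, 9), 2), 2), 2), -9), 2) = Pow(Mul(Mul(Add(Pow(11, 2), 2), 2), -9), 2) = Pow(Mul(Mul(Add(121, 2), 2), -9), 2) = Pow(Mul(Mul(123, 2), -9), 2) = Pow(Mul(246, -9), 2) = Pow(-2214, 2) = 4901796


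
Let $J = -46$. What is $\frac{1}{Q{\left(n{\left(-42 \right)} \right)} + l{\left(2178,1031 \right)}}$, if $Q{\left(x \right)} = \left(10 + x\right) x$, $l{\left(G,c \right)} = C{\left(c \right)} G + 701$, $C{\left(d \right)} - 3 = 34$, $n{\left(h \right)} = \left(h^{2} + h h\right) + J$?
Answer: $\frac{1}{12240431} \approx 8.1696 \cdot 10^{-8}$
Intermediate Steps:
$n{\left(h \right)} = -46 + 2 h^{2}$ ($n{\left(h \right)} = \left(h^{2} + h h\right) - 46 = \left(h^{2} + h^{2}\right) - 46 = 2 h^{2} - 46 = -46 + 2 h^{2}$)
$C{\left(d \right)} = 37$ ($C{\left(d \right)} = 3 + 34 = 37$)
$l{\left(G,c \right)} = 701 + 37 G$ ($l{\left(G,c \right)} = 37 G + 701 = 701 + 37 G$)
$Q{\left(x \right)} = x \left(10 + x\right)$
$\frac{1}{Q{\left(n{\left(-42 \right)} \right)} + l{\left(2178,1031 \right)}} = \frac{1}{\left(-46 + 2 \left(-42\right)^{2}\right) \left(10 - \left(46 - 2 \left(-42\right)^{2}\right)\right) + \left(701 + 37 \cdot 2178\right)} = \frac{1}{\left(-46 + 2 \cdot 1764\right) \left(10 + \left(-46 + 2 \cdot 1764\right)\right) + \left(701 + 80586\right)} = \frac{1}{\left(-46 + 3528\right) \left(10 + \left(-46 + 3528\right)\right) + 81287} = \frac{1}{3482 \left(10 + 3482\right) + 81287} = \frac{1}{3482 \cdot 3492 + 81287} = \frac{1}{12159144 + 81287} = \frac{1}{12240431}$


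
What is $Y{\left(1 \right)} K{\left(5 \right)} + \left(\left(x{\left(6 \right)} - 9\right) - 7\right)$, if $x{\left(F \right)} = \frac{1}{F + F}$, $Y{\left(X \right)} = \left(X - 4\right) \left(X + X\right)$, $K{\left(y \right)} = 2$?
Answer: $- \frac{335}{12} \approx -27.917$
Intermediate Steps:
$Y{\left(X \right)} = 2 X \left(-4 + X\right)$ ($Y{\left(X \right)} = \left(-4 + X\right) 2 X = 2 X \left(-4 + X\right)$)
$x{\left(F \right)} = \frac{1}{2 F}$
$Y{\left(1 \right)} K{\left(5 \right)} + \left(\left(x{\left(6 \right)} - 9\right) - 7\right) = 2 \cdot 1 \left(-4 + 1\right) 2 - \left(16 - \frac{1}{12}\right) = 2 \cdot 1 \left(-3\right) 2 + \left(\left(\frac{1}{2} \cdot \frac{1}{6} - 9\right) - 7\right) = \left(-6\right) 2 + \left(\left(\frac{1}{12} - 9\right) - 7\right) = -12 - \frac{191}{12} = - \frac{335}{12}$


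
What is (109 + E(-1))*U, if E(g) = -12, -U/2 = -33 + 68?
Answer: -6790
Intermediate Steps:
U = -70 (U = -2*(-33 + 68) = -2*35 = -70)
(109 + E(-1))*U = (109 - 12)*(-70) = 97*(-70) = -6790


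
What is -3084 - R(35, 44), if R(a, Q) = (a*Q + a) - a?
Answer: -4624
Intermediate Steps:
R(a, Q) = Q*a (R(a, Q) = (Q*a + a) - a = (a + Q*a) - a = Q*a)
-3084 - R(35, 44) = -3084 - 44*35 = -3084 - 1*1540 = -3084 - 1540 = -4624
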